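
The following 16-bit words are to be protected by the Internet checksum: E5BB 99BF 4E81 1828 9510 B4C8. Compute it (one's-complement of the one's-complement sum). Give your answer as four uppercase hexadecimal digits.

D001

One's-complement addition (fold any carry out of bit 15 back into bit 0):
  0xE5BB + 0x99BF = 0x17F7A → wrap carry → 0x7F7B
  0x7F7B + 0x4E81 = 0x0CDFC
  0xCDFC + 0x1828 = 0x0E624
  0xE624 + 0x9510 = 0x17B34 → wrap carry → 0x7B35
  0x7B35 + 0xB4C8 = 0x12FFD → wrap carry → 0x2FFE
One's-complement sum = 0x2FFE.
Checksum = ~0x2FFE & 0xFFFF = 0xD001.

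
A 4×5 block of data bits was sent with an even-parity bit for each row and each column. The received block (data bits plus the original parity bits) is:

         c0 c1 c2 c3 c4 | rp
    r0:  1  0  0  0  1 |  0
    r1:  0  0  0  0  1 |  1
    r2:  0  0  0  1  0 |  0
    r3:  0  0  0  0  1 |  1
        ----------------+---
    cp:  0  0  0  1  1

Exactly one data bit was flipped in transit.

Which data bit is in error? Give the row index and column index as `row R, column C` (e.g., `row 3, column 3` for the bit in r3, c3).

Recompute each row's even parity and compare to rp:
  r0: data parity 0, sent rp 0 → ok
  r1: data parity 1, sent rp 1 → ok
  r2: data parity 1, sent rp 0 → mismatch
  r3: data parity 1, sent rp 1 → ok
Recompute each column's even parity and compare to cp:
  c0: data parity 1, sent cp 0 → mismatch
  c1: data parity 0, sent cp 0 → ok
  c2: data parity 0, sent cp 0 → ok
  c3: data parity 1, sent cp 1 → ok
  c4: data parity 1, sent cp 1 → ok
Exactly one row (r2) and one column (c0) fail → the flipped bit is at their intersection.

row 2, column 0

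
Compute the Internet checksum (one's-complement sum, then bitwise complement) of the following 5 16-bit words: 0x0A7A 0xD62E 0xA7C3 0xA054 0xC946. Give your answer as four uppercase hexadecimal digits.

0DF8

One's-complement addition (fold any carry out of bit 15 back into bit 0):
  0x0A7A + 0xD62E = 0x0E0A8
  0xE0A8 + 0xA7C3 = 0x1886B → wrap carry → 0x886C
  0x886C + 0xA054 = 0x128C0 → wrap carry → 0x28C1
  0x28C1 + 0xC946 = 0x0F207
One's-complement sum = 0xF207.
Checksum = ~0xF207 & 0xFFFF = 0x0DF8.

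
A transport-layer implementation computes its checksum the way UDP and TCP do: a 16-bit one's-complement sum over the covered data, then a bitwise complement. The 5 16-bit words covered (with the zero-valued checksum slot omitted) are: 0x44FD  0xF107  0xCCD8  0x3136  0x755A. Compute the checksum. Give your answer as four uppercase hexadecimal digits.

One's-complement addition (fold any carry out of bit 15 back into bit 0):
  0x44FD + 0xF107 = 0x13604 → wrap carry → 0x3605
  0x3605 + 0xCCD8 = 0x102DD → wrap carry → 0x02DE
  0x02DE + 0x3136 = 0x03414
  0x3414 + 0x755A = 0x0A96E
One's-complement sum = 0xA96E.
Checksum = ~0xA96E & 0xFFFF = 0x5691.

5691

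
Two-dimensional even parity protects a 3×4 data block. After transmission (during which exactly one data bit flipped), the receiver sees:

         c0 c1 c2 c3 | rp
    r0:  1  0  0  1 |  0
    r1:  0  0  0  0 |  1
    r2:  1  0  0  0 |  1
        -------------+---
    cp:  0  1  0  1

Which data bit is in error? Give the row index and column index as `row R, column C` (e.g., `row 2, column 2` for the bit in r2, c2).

row 1, column 1

Recompute each row's even parity and compare to rp:
  r0: data parity 0, sent rp 0 → ok
  r1: data parity 0, sent rp 1 → mismatch
  r2: data parity 1, sent rp 1 → ok
Recompute each column's even parity and compare to cp:
  c0: data parity 0, sent cp 0 → ok
  c1: data parity 0, sent cp 1 → mismatch
  c2: data parity 0, sent cp 0 → ok
  c3: data parity 1, sent cp 1 → ok
Exactly one row (r1) and one column (c1) fail → the flipped bit is at their intersection.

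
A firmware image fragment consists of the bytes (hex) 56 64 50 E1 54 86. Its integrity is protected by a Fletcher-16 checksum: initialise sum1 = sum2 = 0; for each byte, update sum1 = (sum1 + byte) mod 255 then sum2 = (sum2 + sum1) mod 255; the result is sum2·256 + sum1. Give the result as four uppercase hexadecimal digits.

Running sums (mod 255):
  after byte 0 (56): sum1=86, sum2=86
  after byte 1 (64): sum1=186, sum2=17
  after byte 2 (50): sum1=11, sum2=28
  after byte 3 (E1): sum1=236, sum2=9
  after byte 4 (54): sum1=65, sum2=74
  after byte 5 (86): sum1=199, sum2=18
Checksum = sum2·256 + sum1 = 18·256 + 199 = 4807 = 0x12C7.

12C7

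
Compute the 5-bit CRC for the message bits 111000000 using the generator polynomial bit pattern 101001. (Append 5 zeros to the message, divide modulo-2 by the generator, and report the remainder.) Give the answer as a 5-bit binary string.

00100

Append 5 zeros: 11100000000000. Divide by 101001 (XOR where the leading bit is 1):
  pos 0: 111000 XOR 101001 = 010001
  pos 1: 100010 XOR 101001 = 001011
  pos 3: 101100 XOR 101001 = 000101
  pos 6: 101000 XOR 101001 = 000001
Remainder (last 5 bits) = 00100. This is the CRC / FCS.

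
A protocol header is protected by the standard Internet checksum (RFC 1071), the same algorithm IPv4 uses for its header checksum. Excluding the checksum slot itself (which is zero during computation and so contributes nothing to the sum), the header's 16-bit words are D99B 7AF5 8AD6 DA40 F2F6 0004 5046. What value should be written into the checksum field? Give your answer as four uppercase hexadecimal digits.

One's-complement addition (fold any carry out of bit 15 back into bit 0):
  0xD99B + 0x7AF5 = 0x15490 → wrap carry → 0x5491
  0x5491 + 0x8AD6 = 0x0DF67
  0xDF67 + 0xDA40 = 0x1B9A7 → wrap carry → 0xB9A8
  0xB9A8 + 0xF2F6 = 0x1AC9E → wrap carry → 0xAC9F
  0xAC9F + 0x0004 = 0x0ACA3
  0xACA3 + 0x5046 = 0x0FCE9
One's-complement sum = 0xFCE9.
Checksum = ~0xFCE9 & 0xFFFF = 0x0316.

0316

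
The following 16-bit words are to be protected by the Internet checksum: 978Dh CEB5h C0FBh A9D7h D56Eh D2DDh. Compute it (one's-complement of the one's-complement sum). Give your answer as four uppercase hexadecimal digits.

One's-complement addition (fold any carry out of bit 15 back into bit 0):
  0x978D + 0xCEB5 = 0x16642 → wrap carry → 0x6643
  0x6643 + 0xC0FB = 0x1273E → wrap carry → 0x273F
  0x273F + 0xA9D7 = 0x0D116
  0xD116 + 0xD56E = 0x1A684 → wrap carry → 0xA685
  0xA685 + 0xD2DD = 0x17962 → wrap carry → 0x7963
One's-complement sum = 0x7963.
Checksum = ~0x7963 & 0xFFFF = 0x869C.

869C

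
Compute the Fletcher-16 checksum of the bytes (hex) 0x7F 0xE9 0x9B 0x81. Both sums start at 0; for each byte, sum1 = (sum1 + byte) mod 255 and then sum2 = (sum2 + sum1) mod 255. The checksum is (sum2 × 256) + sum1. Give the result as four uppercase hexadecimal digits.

Running sums (mod 255):
  after byte 0 (0x7F): sum1=127, sum2=127
  after byte 1 (0xE9): sum1=105, sum2=232
  after byte 2 (0x9B): sum1=5, sum2=237
  after byte 3 (0x81): sum1=134, sum2=116
Checksum = sum2·256 + sum1 = 116·256 + 134 = 29830 = 0x7486.

7486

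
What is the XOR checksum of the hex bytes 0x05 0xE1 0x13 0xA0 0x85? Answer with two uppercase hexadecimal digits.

XOR the bytes together:
  start with 0x05
  0x05 ⊕ 0xE1 = 0xE4
  0xE4 ⊕ 0x13 = 0xF7
  0xF7 ⊕ 0xA0 = 0x57
  0x57 ⊕ 0x85 = 0xD2

D2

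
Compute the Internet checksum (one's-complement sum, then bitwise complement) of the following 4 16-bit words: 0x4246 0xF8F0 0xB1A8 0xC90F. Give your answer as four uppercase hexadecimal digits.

One's-complement addition (fold any carry out of bit 15 back into bit 0):
  0x4246 + 0xF8F0 = 0x13B36 → wrap carry → 0x3B37
  0x3B37 + 0xB1A8 = 0x0ECDF
  0xECDF + 0xC90F = 0x1B5EE → wrap carry → 0xB5EF
One's-complement sum = 0xB5EF.
Checksum = ~0xB5EF & 0xFFFF = 0x4A10.

4A10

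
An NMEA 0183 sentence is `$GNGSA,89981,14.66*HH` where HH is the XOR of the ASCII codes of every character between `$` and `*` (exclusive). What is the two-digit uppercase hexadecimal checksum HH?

46

XOR the ASCII codes of the payload characters:
  'G' = 0x47 → acc = 0x47
  'N' = 0x4E → acc = 0x09
  'G' = 0x47 → acc = 0x4E
  'S' = 0x53 → acc = 0x1D
  'A' = 0x41 → acc = 0x5C
  ',' = 0x2C → acc = 0x70
  '8' = 0x38 → acc = 0x48
  '9' = 0x39 → acc = 0x71
  '9' = 0x39 → acc = 0x48
  '8' = 0x38 → acc = 0x70
  '1' = 0x31 → acc = 0x41
  ',' = 0x2C → acc = 0x6D
  '1' = 0x31 → acc = 0x5C
  '4' = 0x34 → acc = 0x68
  '.' = 0x2E → acc = 0x46
  '6' = 0x36 → acc = 0x70
  '6' = 0x36 → acc = 0x46
Checksum = 0x46.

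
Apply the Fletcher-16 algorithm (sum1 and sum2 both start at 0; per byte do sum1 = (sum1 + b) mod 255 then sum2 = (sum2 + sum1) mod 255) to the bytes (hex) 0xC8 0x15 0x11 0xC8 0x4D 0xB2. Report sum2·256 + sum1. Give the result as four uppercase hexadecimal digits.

0AB7

Running sums (mod 255):
  after byte 0 (0xC8): sum1=200, sum2=200
  after byte 1 (0x15): sum1=221, sum2=166
  after byte 2 (0x11): sum1=238, sum2=149
  after byte 3 (0xC8): sum1=183, sum2=77
  after byte 4 (0x4D): sum1=5, sum2=82
  after byte 5 (0xB2): sum1=183, sum2=10
Checksum = sum2·256 + sum1 = 10·256 + 183 = 2743 = 0x0AB7.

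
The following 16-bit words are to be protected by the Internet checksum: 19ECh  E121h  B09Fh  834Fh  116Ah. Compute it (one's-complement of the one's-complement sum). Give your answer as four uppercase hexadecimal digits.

One's-complement addition (fold any carry out of bit 15 back into bit 0):
  0x19EC + 0xE121 = 0x0FB0D
  0xFB0D + 0xB09F = 0x1ABAC → wrap carry → 0xABAD
  0xABAD + 0x834F = 0x12EFC → wrap carry → 0x2EFD
  0x2EFD + 0x116A = 0x04067
One's-complement sum = 0x4067.
Checksum = ~0x4067 & 0xFFFF = 0xBF98.

BF98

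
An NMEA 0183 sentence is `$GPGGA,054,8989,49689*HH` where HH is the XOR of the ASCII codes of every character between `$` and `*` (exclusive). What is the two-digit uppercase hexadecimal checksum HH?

71

XOR the ASCII codes of the payload characters:
  'G' = 0x47 → acc = 0x47
  'P' = 0x50 → acc = 0x17
  'G' = 0x47 → acc = 0x50
  'G' = 0x47 → acc = 0x17
  'A' = 0x41 → acc = 0x56
  ',' = 0x2C → acc = 0x7A
  '0' = 0x30 → acc = 0x4A
  '5' = 0x35 → acc = 0x7F
  '4' = 0x34 → acc = 0x4B
  ',' = 0x2C → acc = 0x67
  '8' = 0x38 → acc = 0x5F
  '9' = 0x39 → acc = 0x66
  '8' = 0x38 → acc = 0x5E
  '9' = 0x39 → acc = 0x67
  ',' = 0x2C → acc = 0x4B
  '4' = 0x34 → acc = 0x7F
  '9' = 0x39 → acc = 0x46
  '6' = 0x36 → acc = 0x70
  '8' = 0x38 → acc = 0x48
  '9' = 0x39 → acc = 0x71
Checksum = 0x71.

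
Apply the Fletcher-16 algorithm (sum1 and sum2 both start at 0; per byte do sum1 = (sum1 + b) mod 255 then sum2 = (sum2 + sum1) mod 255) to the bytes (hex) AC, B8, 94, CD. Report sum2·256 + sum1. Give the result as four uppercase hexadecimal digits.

Running sums (mod 255):
  after byte 0 (AC): sum1=172, sum2=172
  after byte 1 (B8): sum1=101, sum2=18
  after byte 2 (94): sum1=249, sum2=12
  after byte 3 (CD): sum1=199, sum2=211
Checksum = sum2·256 + sum1 = 211·256 + 199 = 54215 = 0xD3C7.

D3C7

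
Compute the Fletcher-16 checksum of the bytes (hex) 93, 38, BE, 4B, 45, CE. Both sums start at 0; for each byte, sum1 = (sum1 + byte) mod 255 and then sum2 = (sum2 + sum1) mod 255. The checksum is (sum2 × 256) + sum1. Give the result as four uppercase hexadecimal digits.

C4E9

Running sums (mod 255):
  after byte 0 (93): sum1=147, sum2=147
  after byte 1 (38): sum1=203, sum2=95
  after byte 2 (BE): sum1=138, sum2=233
  after byte 3 (4B): sum1=213, sum2=191
  after byte 4 (45): sum1=27, sum2=218
  after byte 5 (CE): sum1=233, sum2=196
Checksum = sum2·256 + sum1 = 196·256 + 233 = 50409 = 0xC4E9.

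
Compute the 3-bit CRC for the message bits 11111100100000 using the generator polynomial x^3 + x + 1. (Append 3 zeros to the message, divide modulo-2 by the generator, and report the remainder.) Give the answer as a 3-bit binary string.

001

Append 3 zeros: 11111100100000000. Divide by 1011 (XOR where the leading bit is 1):
  pos 0: 1111 XOR 1011 = 0100
  pos 1: 1001 XOR 1011 = 0010
  pos 3: 1010 XOR 1011 = 0001
  pos 6: 1010 XOR 1011 = 0001
  pos 9: 1000 XOR 1011 = 0011
  pos 11: 1100 XOR 1011 = 0111
  pos 12: 1110 XOR 1011 = 0101
  pos 13: 1010 XOR 1011 = 0001
Remainder (last 3 bits) = 001. This is the CRC / FCS.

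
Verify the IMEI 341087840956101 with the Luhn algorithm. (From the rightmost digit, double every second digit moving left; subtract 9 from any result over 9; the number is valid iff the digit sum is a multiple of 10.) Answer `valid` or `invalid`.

From the right, keep odd positions and double even positions (subtract 9 from any doubled value over 9):
  doubled (positions 2,4,...): 0 3 9 8 5 0 8 → sum 33
  kept (positions 1,3,...): 1 1 5 0 8 8 1 3 → sum 27
Total = 60.
60 mod 10 = 0, so the number is valid.

valid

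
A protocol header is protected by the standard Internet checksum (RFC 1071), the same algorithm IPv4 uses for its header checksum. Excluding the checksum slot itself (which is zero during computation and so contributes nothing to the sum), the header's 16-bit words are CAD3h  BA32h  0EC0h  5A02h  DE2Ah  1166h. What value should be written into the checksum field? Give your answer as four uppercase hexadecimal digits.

22A6

One's-complement addition (fold any carry out of bit 15 back into bit 0):
  0xCAD3 + 0xBA32 = 0x18505 → wrap carry → 0x8506
  0x8506 + 0x0EC0 = 0x093C6
  0x93C6 + 0x5A02 = 0x0EDC8
  0xEDC8 + 0xDE2A = 0x1CBF2 → wrap carry → 0xCBF3
  0xCBF3 + 0x1166 = 0x0DD59
One's-complement sum = 0xDD59.
Checksum = ~0xDD59 & 0xFFFF = 0x22A6.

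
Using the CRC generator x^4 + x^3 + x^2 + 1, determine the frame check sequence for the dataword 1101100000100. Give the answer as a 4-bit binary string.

0001

Append 4 zeros: 11011000001000000. Divide by 11101 (XOR where the leading bit is 1):
  pos 0: 11011 XOR 11101 = 00110
  pos 2: 11000 XOR 11101 = 00101
  pos 4: 10100 XOR 11101 = 01001
  pos 5: 10010 XOR 11101 = 01111
  pos 6: 11111 XOR 11101 = 00010
  pos 9: 10000 XOR 11101 = 01101
  pos 10: 11010 XOR 11101 = 00111
  pos 12: 11100 XOR 11101 = 00001
Remainder (last 4 bits) = 0001. This is the CRC / FCS.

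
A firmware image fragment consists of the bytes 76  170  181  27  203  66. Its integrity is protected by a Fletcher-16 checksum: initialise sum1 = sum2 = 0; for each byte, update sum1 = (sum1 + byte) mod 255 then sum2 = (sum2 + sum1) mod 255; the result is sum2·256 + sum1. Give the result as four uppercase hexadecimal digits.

21D5

Running sums (mod 255):
  after byte 0 (76): sum1=76, sum2=76
  after byte 1 (170): sum1=246, sum2=67
  after byte 2 (181): sum1=172, sum2=239
  after byte 3 (27): sum1=199, sum2=183
  after byte 4 (203): sum1=147, sum2=75
  after byte 5 (66): sum1=213, sum2=33
Checksum = sum2·256 + sum1 = 33·256 + 213 = 8661 = 0x21D5.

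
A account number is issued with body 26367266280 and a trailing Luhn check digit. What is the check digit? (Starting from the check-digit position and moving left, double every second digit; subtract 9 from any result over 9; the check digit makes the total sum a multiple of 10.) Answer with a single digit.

0

Partial digits right→left: 0 8 2 6 6 2 7 6 3 6 2
Double every second digit counting from the check-digit position (so the 1st, 3rd, 5th, ... of the partial from the right).
  doubled (with −9 where >9): 0 4 3 5 6 4 → sum 22
  kept as-is: 8 6 2 6 6 → sum 28
Total = 22 + 28 = 50.
Check digit = (10 − (50 mod 10)) mod 10 = 0.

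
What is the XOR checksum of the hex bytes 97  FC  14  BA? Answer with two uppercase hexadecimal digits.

XOR the bytes together:
  start with 0x97
  0x97 ⊕ 0xFC = 0x6B
  0x6B ⊕ 0x14 = 0x7F
  0x7F ⊕ 0xBA = 0xC5

C5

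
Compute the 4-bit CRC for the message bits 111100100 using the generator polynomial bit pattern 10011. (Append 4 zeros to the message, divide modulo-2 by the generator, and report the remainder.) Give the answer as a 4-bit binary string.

Append 4 zeros: 1111001000000. Divide by 10011 (XOR where the leading bit is 1):
  pos 0: 11110 XOR 10011 = 01101
  pos 1: 11010 XOR 10011 = 01001
  pos 2: 10011 XOR 10011 = 00000
Remainder (last 4 bits) = 0000. This is the CRC / FCS.

0000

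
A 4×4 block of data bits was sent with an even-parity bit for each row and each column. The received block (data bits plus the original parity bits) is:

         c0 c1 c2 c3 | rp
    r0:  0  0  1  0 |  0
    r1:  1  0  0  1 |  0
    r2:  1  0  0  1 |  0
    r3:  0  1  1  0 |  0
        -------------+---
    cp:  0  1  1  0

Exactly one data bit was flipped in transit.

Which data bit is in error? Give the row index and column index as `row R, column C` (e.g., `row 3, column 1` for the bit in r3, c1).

row 0, column 2

Recompute each row's even parity and compare to rp:
  r0: data parity 1, sent rp 0 → mismatch
  r1: data parity 0, sent rp 0 → ok
  r2: data parity 0, sent rp 0 → ok
  r3: data parity 0, sent rp 0 → ok
Recompute each column's even parity and compare to cp:
  c0: data parity 0, sent cp 0 → ok
  c1: data parity 1, sent cp 1 → ok
  c2: data parity 0, sent cp 1 → mismatch
  c3: data parity 0, sent cp 0 → ok
Exactly one row (r0) and one column (c2) fail → the flipped bit is at their intersection.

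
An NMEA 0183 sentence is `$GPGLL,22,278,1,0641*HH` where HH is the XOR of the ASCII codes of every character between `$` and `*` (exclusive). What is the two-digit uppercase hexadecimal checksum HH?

5F

XOR the ASCII codes of the payload characters:
  'G' = 0x47 → acc = 0x47
  'P' = 0x50 → acc = 0x17
  'G' = 0x47 → acc = 0x50
  'L' = 0x4C → acc = 0x1C
  'L' = 0x4C → acc = 0x50
  ',' = 0x2C → acc = 0x7C
  '2' = 0x32 → acc = 0x4E
  '2' = 0x32 → acc = 0x7C
  ',' = 0x2C → acc = 0x50
  '2' = 0x32 → acc = 0x62
  '7' = 0x37 → acc = 0x55
  '8' = 0x38 → acc = 0x6D
  ',' = 0x2C → acc = 0x41
  '1' = 0x31 → acc = 0x70
  ',' = 0x2C → acc = 0x5C
  '0' = 0x30 → acc = 0x6C
  '6' = 0x36 → acc = 0x5A
  '4' = 0x34 → acc = 0x6E
  '1' = 0x31 → acc = 0x5F
Checksum = 0x5F.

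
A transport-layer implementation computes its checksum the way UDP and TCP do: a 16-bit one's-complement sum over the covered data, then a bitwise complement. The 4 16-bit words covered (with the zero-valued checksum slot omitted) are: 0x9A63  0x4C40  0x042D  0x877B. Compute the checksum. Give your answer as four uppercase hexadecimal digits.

One's-complement addition (fold any carry out of bit 15 back into bit 0):
  0x9A63 + 0x4C40 = 0x0E6A3
  0xE6A3 + 0x042D = 0x0EAD0
  0xEAD0 + 0x877B = 0x1724B → wrap carry → 0x724C
One's-complement sum = 0x724C.
Checksum = ~0x724C & 0xFFFF = 0x8DB3.

8DB3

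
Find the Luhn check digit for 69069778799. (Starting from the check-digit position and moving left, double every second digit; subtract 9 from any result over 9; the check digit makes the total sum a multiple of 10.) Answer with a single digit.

0

Partial digits right→left: 9 9 7 8 7 7 9 6 0 9 6
Double every second digit counting from the check-digit position (so the 1st, 3rd, 5th, ... of the partial from the right).
  doubled (with −9 where >9): 9 5 5 9 0 3 → sum 31
  kept as-is: 9 8 7 6 9 → sum 39
Total = 31 + 39 = 70.
Check digit = (10 − (70 mod 10)) mod 10 = 0.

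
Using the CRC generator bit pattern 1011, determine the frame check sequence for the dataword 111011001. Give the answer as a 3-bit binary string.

Append 3 zeros: 111011001000. Divide by 1011 (XOR where the leading bit is 1):
  pos 0: 1110 XOR 1011 = 0101
  pos 1: 1011 XOR 1011 = 0000
  pos 5: 1001 XOR 1011 = 0010
  pos 7: 1000 XOR 1011 = 0011
Remainder (last 3 bits) = 110. This is the CRC / FCS.

110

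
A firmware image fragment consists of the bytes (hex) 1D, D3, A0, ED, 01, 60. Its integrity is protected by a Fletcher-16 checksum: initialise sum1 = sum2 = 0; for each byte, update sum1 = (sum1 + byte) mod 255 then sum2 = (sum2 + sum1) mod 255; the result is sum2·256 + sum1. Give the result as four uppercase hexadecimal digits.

80E0

Running sums (mod 255):
  after byte 0 (1D): sum1=29, sum2=29
  after byte 1 (D3): sum1=240, sum2=14
  after byte 2 (A0): sum1=145, sum2=159
  after byte 3 (ED): sum1=127, sum2=31
  after byte 4 (01): sum1=128, sum2=159
  after byte 5 (60): sum1=224, sum2=128
Checksum = sum2·256 + sum1 = 128·256 + 224 = 32992 = 0x80E0.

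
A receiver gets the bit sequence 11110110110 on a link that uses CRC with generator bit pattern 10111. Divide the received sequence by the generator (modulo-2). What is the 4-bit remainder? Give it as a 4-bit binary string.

0000

Modulo-2 division of 11110110110 by 10111:
  pos 0: 11110 XOR 10111 = 01001
  pos 1: 10011 XOR 10111 = 00100
  pos 3: 10010 XOR 10111 = 00101
  pos 5: 10111 XOR 10111 = 00000
Remainder = 0000 (zero — the frame passes the CRC check).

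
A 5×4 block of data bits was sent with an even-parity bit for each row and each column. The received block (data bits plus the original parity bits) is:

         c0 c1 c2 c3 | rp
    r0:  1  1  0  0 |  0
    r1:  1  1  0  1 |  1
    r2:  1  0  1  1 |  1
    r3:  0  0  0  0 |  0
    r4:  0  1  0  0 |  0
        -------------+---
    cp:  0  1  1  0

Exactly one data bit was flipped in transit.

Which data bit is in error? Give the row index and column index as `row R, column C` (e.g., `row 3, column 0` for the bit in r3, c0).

row 4, column 0

Recompute each row's even parity and compare to rp:
  r0: data parity 0, sent rp 0 → ok
  r1: data parity 1, sent rp 1 → ok
  r2: data parity 1, sent rp 1 → ok
  r3: data parity 0, sent rp 0 → ok
  r4: data parity 1, sent rp 0 → mismatch
Recompute each column's even parity and compare to cp:
  c0: data parity 1, sent cp 0 → mismatch
  c1: data parity 1, sent cp 1 → ok
  c2: data parity 1, sent cp 1 → ok
  c3: data parity 0, sent cp 0 → ok
Exactly one row (r4) and one column (c0) fail → the flipped bit is at their intersection.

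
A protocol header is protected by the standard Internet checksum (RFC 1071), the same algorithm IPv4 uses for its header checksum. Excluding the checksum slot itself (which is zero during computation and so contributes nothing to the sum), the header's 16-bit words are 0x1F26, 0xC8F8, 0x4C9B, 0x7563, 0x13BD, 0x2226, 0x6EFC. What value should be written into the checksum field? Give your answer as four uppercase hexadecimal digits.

One's-complement addition (fold any carry out of bit 15 back into bit 0):
  0x1F26 + 0xC8F8 = 0x0E81E
  0xE81E + 0x4C9B = 0x134B9 → wrap carry → 0x34BA
  0x34BA + 0x7563 = 0x0AA1D
  0xAA1D + 0x13BD = 0x0BDDA
  0xBDDA + 0x2226 = 0x0E000
  0xE000 + 0x6EFC = 0x14EFC → wrap carry → 0x4EFD
One's-complement sum = 0x4EFD.
Checksum = ~0x4EFD & 0xFFFF = 0xB102.

B102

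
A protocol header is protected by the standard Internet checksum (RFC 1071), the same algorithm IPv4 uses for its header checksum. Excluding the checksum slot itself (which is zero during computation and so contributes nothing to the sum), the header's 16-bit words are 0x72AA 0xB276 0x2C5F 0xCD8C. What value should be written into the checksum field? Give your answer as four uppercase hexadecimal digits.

E0F2

One's-complement addition (fold any carry out of bit 15 back into bit 0):
  0x72AA + 0xB276 = 0x12520 → wrap carry → 0x2521
  0x2521 + 0x2C5F = 0x05180
  0x5180 + 0xCD8C = 0x11F0C → wrap carry → 0x1F0D
One's-complement sum = 0x1F0D.
Checksum = ~0x1F0D & 0xFFFF = 0xE0F2.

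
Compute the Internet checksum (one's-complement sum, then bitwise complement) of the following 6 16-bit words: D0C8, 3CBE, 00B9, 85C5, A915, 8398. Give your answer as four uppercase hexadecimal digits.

One's-complement addition (fold any carry out of bit 15 back into bit 0):
  0xD0C8 + 0x3CBE = 0x10D86 → wrap carry → 0x0D87
  0x0D87 + 0x00B9 = 0x00E40
  0x0E40 + 0x85C5 = 0x09405
  0x9405 + 0xA915 = 0x13D1A → wrap carry → 0x3D1B
  0x3D1B + 0x8398 = 0x0C0B3
One's-complement sum = 0xC0B3.
Checksum = ~0xC0B3 & 0xFFFF = 0x3F4C.

3F4C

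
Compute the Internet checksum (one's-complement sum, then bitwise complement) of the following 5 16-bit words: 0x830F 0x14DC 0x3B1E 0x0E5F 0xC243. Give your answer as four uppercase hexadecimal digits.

One's-complement addition (fold any carry out of bit 15 back into bit 0):
  0x830F + 0x14DC = 0x097EB
  0x97EB + 0x3B1E = 0x0D309
  0xD309 + 0x0E5F = 0x0E168
  0xE168 + 0xC243 = 0x1A3AB → wrap carry → 0xA3AC
One's-complement sum = 0xA3AC.
Checksum = ~0xA3AC & 0xFFFF = 0x5C53.

5C53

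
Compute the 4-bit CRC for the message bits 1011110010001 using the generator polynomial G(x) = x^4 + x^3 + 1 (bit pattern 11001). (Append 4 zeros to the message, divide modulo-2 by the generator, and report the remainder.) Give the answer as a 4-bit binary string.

0001

Append 4 zeros: 10111100100010000. Divide by 11001 (XOR where the leading bit is 1):
  pos 0: 10111 XOR 11001 = 01110
  pos 1: 11101 XOR 11001 = 00100
  pos 3: 10000 XOR 11001 = 01001
  pos 4: 10011 XOR 11001 = 01010
  pos 5: 10100 XOR 11001 = 01101
  pos 6: 11010 XOR 11001 = 00011
  pos 9: 11010 XOR 11001 = 00011
  pos 12: 11000 XOR 11001 = 00001
Remainder (last 4 bits) = 0001. This is the CRC / FCS.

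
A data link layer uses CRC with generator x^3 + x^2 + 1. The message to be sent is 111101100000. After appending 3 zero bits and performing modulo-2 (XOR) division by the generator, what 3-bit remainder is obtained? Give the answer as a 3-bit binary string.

Append 3 zeros: 111101100000000. Divide by 1101 (XOR where the leading bit is 1):
  pos 0: 1111 XOR 1101 = 0010
  pos 2: 1001 XOR 1101 = 0100
  pos 3: 1001 XOR 1101 = 0100
  pos 4: 1000 XOR 1101 = 0101
  pos 5: 1010 XOR 1101 = 0111
  pos 6: 1110 XOR 1101 = 0011
  pos 8: 1100 XOR 1101 = 0001
  pos 11: 1000 XOR 1101 = 0101
Remainder (last 3 bits) = 101. This is the CRC / FCS.

101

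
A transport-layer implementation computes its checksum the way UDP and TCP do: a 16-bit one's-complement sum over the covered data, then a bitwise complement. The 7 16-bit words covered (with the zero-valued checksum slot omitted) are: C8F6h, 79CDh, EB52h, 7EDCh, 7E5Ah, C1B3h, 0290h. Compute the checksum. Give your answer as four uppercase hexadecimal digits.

106E

One's-complement addition (fold any carry out of bit 15 back into bit 0):
  0xC8F6 + 0x79CD = 0x142C3 → wrap carry → 0x42C4
  0x42C4 + 0xEB52 = 0x12E16 → wrap carry → 0x2E17
  0x2E17 + 0x7EDC = 0x0ACF3
  0xACF3 + 0x7E5A = 0x12B4D → wrap carry → 0x2B4E
  0x2B4E + 0xC1B3 = 0x0ED01
  0xED01 + 0x0290 = 0x0EF91
One's-complement sum = 0xEF91.
Checksum = ~0xEF91 & 0xFFFF = 0x106E.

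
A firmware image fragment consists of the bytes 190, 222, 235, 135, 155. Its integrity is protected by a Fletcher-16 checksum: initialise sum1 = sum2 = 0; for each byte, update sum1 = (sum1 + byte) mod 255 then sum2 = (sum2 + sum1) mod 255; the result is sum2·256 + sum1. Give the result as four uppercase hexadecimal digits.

A3AC

Running sums (mod 255):
  after byte 0 (190): sum1=190, sum2=190
  after byte 1 (222): sum1=157, sum2=92
  after byte 2 (235): sum1=137, sum2=229
  after byte 3 (135): sum1=17, sum2=246
  after byte 4 (155): sum1=172, sum2=163
Checksum = sum2·256 + sum1 = 163·256 + 172 = 41900 = 0xA3AC.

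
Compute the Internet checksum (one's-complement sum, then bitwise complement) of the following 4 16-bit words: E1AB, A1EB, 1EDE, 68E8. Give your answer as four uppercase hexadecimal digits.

F4A1

One's-complement addition (fold any carry out of bit 15 back into bit 0):
  0xE1AB + 0xA1EB = 0x18396 → wrap carry → 0x8397
  0x8397 + 0x1EDE = 0x0A275
  0xA275 + 0x68E8 = 0x10B5D → wrap carry → 0x0B5E
One's-complement sum = 0x0B5E.
Checksum = ~0x0B5E & 0xFFFF = 0xF4A1.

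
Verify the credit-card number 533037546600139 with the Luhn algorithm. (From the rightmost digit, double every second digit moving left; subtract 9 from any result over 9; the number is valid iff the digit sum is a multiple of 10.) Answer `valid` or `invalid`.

valid

From the right, keep odd positions and double even positions (subtract 9 from any doubled value over 9):
  doubled (positions 2,4,...): 6 0 3 8 5 0 6 → sum 28
  kept (positions 1,3,...): 9 1 0 6 5 3 3 5 → sum 32
Total = 60.
60 mod 10 = 0, so the number is valid.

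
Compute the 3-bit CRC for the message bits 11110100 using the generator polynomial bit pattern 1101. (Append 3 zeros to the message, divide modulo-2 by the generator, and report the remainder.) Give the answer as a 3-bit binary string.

001

Append 3 zeros: 11110100000. Divide by 1101 (XOR where the leading bit is 1):
  pos 0: 1111 XOR 1101 = 0010
  pos 2: 1001 XOR 1101 = 0100
  pos 3: 1000 XOR 1101 = 0101
  pos 4: 1010 XOR 1101 = 0111
  pos 5: 1110 XOR 1101 = 0011
  pos 7: 1100 XOR 1101 = 0001
Remainder (last 3 bits) = 001. This is the CRC / FCS.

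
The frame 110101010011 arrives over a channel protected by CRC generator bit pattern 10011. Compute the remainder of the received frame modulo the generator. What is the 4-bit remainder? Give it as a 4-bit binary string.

0000

Modulo-2 division of 110101010011 by 10011:
  pos 0: 11010 XOR 10011 = 01001
  pos 1: 10011 XOR 10011 = 00000
  pos 7: 10011 XOR 10011 = 00000
Remainder = 0000 (zero — the frame passes the CRC check).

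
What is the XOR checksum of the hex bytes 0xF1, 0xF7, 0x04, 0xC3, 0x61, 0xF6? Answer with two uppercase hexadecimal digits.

56

XOR the bytes together:
  start with 0xF1
  0xF1 ⊕ 0xF7 = 0x06
  0x06 ⊕ 0x04 = 0x02
  0x02 ⊕ 0xC3 = 0xC1
  0xC1 ⊕ 0x61 = 0xA0
  0xA0 ⊕ 0xF6 = 0x56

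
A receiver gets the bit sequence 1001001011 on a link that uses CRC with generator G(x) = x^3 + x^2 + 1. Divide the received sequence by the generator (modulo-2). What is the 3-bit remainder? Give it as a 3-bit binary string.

Modulo-2 division of 1001001011 by 1101:
  pos 0: 1001 XOR 1101 = 0100
  pos 1: 1000 XOR 1101 = 0101
  pos 2: 1010 XOR 1101 = 0111
  pos 3: 1111 XOR 1101 = 0010
  pos 5: 1001 XOR 1101 = 0100
  pos 6: 1001 XOR 1101 = 0100
Remainder = 100 (nonzero — an error is detected).

100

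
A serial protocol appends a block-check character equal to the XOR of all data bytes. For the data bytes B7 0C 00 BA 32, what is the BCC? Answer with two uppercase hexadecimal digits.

XOR the bytes together:
  start with 0xB7
  0xB7 ⊕ 0x0C = 0xBB
  0xBB ⊕ 0x00 = 0xBB
  0xBB ⊕ 0xBA = 0x01
  0x01 ⊕ 0x32 = 0x33

33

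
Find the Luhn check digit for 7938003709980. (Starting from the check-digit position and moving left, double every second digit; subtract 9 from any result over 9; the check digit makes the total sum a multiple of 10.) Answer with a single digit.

Partial digits right→left: 0 8 9 9 0 7 3 0 0 8 3 9 7
Double every second digit counting from the check-digit position (so the 1st, 3rd, 5th, ... of the partial from the right).
  doubled (with −9 where >9): 0 9 0 6 0 6 5 → sum 26
  kept as-is: 8 9 7 0 8 9 → sum 41
Total = 26 + 41 = 67.
Check digit = (10 − (67 mod 10)) mod 10 = 3.

3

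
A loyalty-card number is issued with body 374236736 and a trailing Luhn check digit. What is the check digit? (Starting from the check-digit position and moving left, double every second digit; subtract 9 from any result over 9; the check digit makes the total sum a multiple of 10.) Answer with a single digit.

Partial digits right→left: 6 3 7 6 3 2 4 7 3
Double every second digit counting from the check-digit position (so the 1st, 3rd, 5th, ... of the partial from the right).
  doubled (with −9 where >9): 3 5 6 8 6 → sum 28
  kept as-is: 3 6 2 7 → sum 18
Total = 28 + 18 = 46.
Check digit = (10 − (46 mod 10)) mod 10 = 4.

4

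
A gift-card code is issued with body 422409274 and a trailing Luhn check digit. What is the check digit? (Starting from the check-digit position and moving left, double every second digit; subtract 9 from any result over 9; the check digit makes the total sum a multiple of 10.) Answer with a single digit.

Partial digits right→left: 4 7 2 9 0 4 2 2 4
Double every second digit counting from the check-digit position (so the 1st, 3rd, 5th, ... of the partial from the right).
  doubled (with −9 where >9): 8 4 0 4 8 → sum 24
  kept as-is: 7 9 4 2 → sum 22
Total = 24 + 22 = 46.
Check digit = (10 − (46 mod 10)) mod 10 = 4.

4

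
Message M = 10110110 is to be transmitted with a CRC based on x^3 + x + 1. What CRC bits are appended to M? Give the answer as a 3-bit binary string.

Append 3 zeros: 10110110000. Divide by 1011 (XOR where the leading bit is 1):
  pos 0: 1011 XOR 1011 = 0000
  pos 5: 1100 XOR 1011 = 0111
  pos 6: 1110 XOR 1011 = 0101
  pos 7: 1010 XOR 1011 = 0001
Remainder (last 3 bits) = 001. This is the CRC / FCS.

001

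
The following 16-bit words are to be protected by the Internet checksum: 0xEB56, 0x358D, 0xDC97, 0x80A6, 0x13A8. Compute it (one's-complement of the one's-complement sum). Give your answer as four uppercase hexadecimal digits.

6E35

One's-complement addition (fold any carry out of bit 15 back into bit 0):
  0xEB56 + 0x358D = 0x120E3 → wrap carry → 0x20E4
  0x20E4 + 0xDC97 = 0x0FD7B
  0xFD7B + 0x80A6 = 0x17E21 → wrap carry → 0x7E22
  0x7E22 + 0x13A8 = 0x091CA
One's-complement sum = 0x91CA.
Checksum = ~0x91CA & 0xFFFF = 0x6E35.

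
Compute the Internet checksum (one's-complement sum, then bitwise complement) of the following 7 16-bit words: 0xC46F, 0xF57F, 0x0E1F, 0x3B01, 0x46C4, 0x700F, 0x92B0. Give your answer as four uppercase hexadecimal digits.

B36B

One's-complement addition (fold any carry out of bit 15 back into bit 0):
  0xC46F + 0xF57F = 0x1B9EE → wrap carry → 0xB9EF
  0xB9EF + 0x0E1F = 0x0C80E
  0xC80E + 0x3B01 = 0x1030F → wrap carry → 0x0310
  0x0310 + 0x46C4 = 0x049D4
  0x49D4 + 0x700F = 0x0B9E3
  0xB9E3 + 0x92B0 = 0x14C93 → wrap carry → 0x4C94
One's-complement sum = 0x4C94.
Checksum = ~0x4C94 & 0xFFFF = 0xB36B.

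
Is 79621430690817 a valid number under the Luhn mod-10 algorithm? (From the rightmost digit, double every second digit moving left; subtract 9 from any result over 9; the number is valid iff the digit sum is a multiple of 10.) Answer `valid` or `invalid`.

From the right, keep odd positions and double even positions (subtract 9 from any doubled value over 9):
  doubled (positions 2,4,...): 2 0 3 6 2 3 5 → sum 21
  kept (positions 1,3,...): 7 8 9 0 4 2 9 → sum 39
Total = 60.
60 mod 10 = 0, so the number is valid.

valid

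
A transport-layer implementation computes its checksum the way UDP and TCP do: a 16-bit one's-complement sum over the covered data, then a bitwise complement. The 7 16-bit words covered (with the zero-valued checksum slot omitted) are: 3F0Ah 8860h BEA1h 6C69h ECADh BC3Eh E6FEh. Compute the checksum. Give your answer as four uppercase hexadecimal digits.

One's-complement addition (fold any carry out of bit 15 back into bit 0):
  0x3F0A + 0x8860 = 0x0C76A
  0xC76A + 0xBEA1 = 0x1860B → wrap carry → 0x860C
  0x860C + 0x6C69 = 0x0F275
  0xF275 + 0xECAD = 0x1DF22 → wrap carry → 0xDF23
  0xDF23 + 0xBC3E = 0x19B61 → wrap carry → 0x9B62
  0x9B62 + 0xE6FE = 0x18260 → wrap carry → 0x8261
One's-complement sum = 0x8261.
Checksum = ~0x8261 & 0xFFFF = 0x7D9E.

7D9E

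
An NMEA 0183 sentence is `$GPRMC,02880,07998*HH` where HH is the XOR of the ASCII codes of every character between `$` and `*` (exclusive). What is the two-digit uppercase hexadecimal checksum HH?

XOR the ASCII codes of the payload characters:
  'G' = 0x47 → acc = 0x47
  'P' = 0x50 → acc = 0x17
  'R' = 0x52 → acc = 0x45
  'M' = 0x4D → acc = 0x08
  'C' = 0x43 → acc = 0x4B
  ',' = 0x2C → acc = 0x67
  '0' = 0x30 → acc = 0x57
  '2' = 0x32 → acc = 0x65
  '8' = 0x38 → acc = 0x5D
  '8' = 0x38 → acc = 0x65
  '0' = 0x30 → acc = 0x55
  ',' = 0x2C → acc = 0x79
  '0' = 0x30 → acc = 0x49
  '7' = 0x37 → acc = 0x7E
  '9' = 0x39 → acc = 0x47
  '9' = 0x39 → acc = 0x7E
  '8' = 0x38 → acc = 0x46
Checksum = 0x46.

46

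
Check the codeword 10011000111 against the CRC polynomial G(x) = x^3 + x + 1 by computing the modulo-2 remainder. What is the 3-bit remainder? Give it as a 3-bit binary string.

Modulo-2 division of 10011000111 by 1011:
  pos 0: 1001 XOR 1011 = 0010
  pos 2: 1010 XOR 1011 = 0001
  pos 5: 1001 XOR 1011 = 0010
  pos 7: 1011 XOR 1011 = 0000
Remainder = 000 (zero — the frame passes the CRC check).

000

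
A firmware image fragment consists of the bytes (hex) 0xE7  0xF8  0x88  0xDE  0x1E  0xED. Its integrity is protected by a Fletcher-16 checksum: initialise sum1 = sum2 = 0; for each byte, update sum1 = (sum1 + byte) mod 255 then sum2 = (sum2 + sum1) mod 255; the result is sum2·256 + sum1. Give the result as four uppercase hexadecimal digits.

Running sums (mod 255):
  after byte 0 (0xE7): sum1=231, sum2=231
  after byte 1 (0xF8): sum1=224, sum2=200
  after byte 2 (0x88): sum1=105, sum2=50
  after byte 3 (0xDE): sum1=72, sum2=122
  after byte 4 (0x1E): sum1=102, sum2=224
  after byte 5 (0xED): sum1=84, sum2=53
Checksum = sum2·256 + sum1 = 53·256 + 84 = 13652 = 0x3554.

3554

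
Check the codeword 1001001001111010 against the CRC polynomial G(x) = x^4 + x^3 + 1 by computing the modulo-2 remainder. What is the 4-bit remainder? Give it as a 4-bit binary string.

Modulo-2 division of 1001001001111010 by 11001:
  pos 0: 10010 XOR 11001 = 01011
  pos 1: 10110 XOR 11001 = 01111
  pos 2: 11111 XOR 11001 = 00110
  pos 4: 11000 XOR 11001 = 00001
  pos 8: 11111 XOR 11001 = 00110
  pos 10: 11001 XOR 11001 = 00000
Remainder = 0000 (zero — the frame passes the CRC check).

0000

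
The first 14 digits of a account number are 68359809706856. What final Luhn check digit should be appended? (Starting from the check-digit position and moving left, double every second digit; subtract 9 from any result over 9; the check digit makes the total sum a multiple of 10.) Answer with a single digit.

Partial digits right→left: 6 5 8 6 0 7 9 0 8 9 5 3 8 6
Double every second digit counting from the check-digit position (so the 1st, 3rd, 5th, ... of the partial from the right).
  doubled (with −9 where >9): 3 7 0 9 7 1 7 → sum 34
  kept as-is: 5 6 7 0 9 3 6 → sum 36
Total = 34 + 36 = 70.
Check digit = (10 − (70 mod 10)) mod 10 = 0.

0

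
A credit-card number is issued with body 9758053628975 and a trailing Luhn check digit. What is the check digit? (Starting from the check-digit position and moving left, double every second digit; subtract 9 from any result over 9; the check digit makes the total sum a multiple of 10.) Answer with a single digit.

Partial digits right→left: 5 7 9 8 2 6 3 5 0 8 5 7 9
Double every second digit counting from the check-digit position (so the 1st, 3rd, 5th, ... of the partial from the right).
  doubled (with −9 where >9): 1 9 4 6 0 1 9 → sum 30
  kept as-is: 7 8 6 5 8 7 → sum 41
Total = 30 + 41 = 71.
Check digit = (10 − (71 mod 10)) mod 10 = 9.

9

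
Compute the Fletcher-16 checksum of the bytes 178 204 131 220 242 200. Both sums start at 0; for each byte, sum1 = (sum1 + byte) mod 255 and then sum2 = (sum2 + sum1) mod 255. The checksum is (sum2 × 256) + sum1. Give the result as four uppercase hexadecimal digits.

Running sums (mod 255):
  after byte 0 (178): sum1=178, sum2=178
  after byte 1 (204): sum1=127, sum2=50
  after byte 2 (131): sum1=3, sum2=53
  after byte 3 (220): sum1=223, sum2=21
  after byte 4 (242): sum1=210, sum2=231
  after byte 5 (200): sum1=155, sum2=131
Checksum = sum2·256 + sum1 = 131·256 + 155 = 33691 = 0x839B.

839B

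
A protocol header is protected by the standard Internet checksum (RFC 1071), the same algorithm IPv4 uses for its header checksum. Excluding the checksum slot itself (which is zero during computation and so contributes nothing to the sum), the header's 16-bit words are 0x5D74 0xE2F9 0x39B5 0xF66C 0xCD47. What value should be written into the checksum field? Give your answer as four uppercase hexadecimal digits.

C227

One's-complement addition (fold any carry out of bit 15 back into bit 0):
  0x5D74 + 0xE2F9 = 0x1406D → wrap carry → 0x406E
  0x406E + 0x39B5 = 0x07A23
  0x7A23 + 0xF66C = 0x1708F → wrap carry → 0x7090
  0x7090 + 0xCD47 = 0x13DD7 → wrap carry → 0x3DD8
One's-complement sum = 0x3DD8.
Checksum = ~0x3DD8 & 0xFFFF = 0xC227.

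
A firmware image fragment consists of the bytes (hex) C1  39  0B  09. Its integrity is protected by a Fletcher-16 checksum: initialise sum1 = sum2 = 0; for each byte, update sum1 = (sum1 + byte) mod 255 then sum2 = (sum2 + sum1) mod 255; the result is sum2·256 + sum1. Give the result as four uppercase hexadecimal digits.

D10F

Running sums (mod 255):
  after byte 0 (C1): sum1=193, sum2=193
  after byte 1 (39): sum1=250, sum2=188
  after byte 2 (0B): sum1=6, sum2=194
  after byte 3 (09): sum1=15, sum2=209
Checksum = sum2·256 + sum1 = 209·256 + 15 = 53519 = 0xD10F.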